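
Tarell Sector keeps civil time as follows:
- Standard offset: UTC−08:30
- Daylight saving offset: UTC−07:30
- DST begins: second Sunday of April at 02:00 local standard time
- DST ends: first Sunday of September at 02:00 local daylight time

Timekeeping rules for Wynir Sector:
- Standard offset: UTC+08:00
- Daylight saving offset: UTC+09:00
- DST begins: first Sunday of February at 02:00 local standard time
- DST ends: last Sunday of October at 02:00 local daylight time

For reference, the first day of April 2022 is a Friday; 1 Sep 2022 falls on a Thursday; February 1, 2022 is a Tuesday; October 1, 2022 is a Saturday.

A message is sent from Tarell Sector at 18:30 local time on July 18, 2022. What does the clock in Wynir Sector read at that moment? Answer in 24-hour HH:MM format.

1 April 2022 is a Friday, so the first Sunday is April 3 and the second is April 10.
1 September 2022 is a Thursday, so the first Sunday is September 4.
July 18, 2022 falls between 10 April and 4 September, so daylight saving is in effect and Tarell Sector is at UTC−07:30.
18:30 Tarell Sector + 7h30m = 02:00 UTC (rolling into the next day, 19 July 2022).
1 February 2022 is a Tuesday, so the first Sunday is February 6.
1 October 2022 is a Saturday, so Sundays fall on 2, 9, 16, 23, 30; the last is October 30.
At the standard offset (UTC+08:00), 02:00 UTC + 8h = 10:00 Wynir Sector standard time.
The standard-time date in Wynir Sector, July 19, 2022, lies within the daylight-saving period (6 February – 30 October), so Wynir Sector is on daylight time, UTC+09:00.
02:00 UTC + 9h = 11:00 Wynir Sector.

11:00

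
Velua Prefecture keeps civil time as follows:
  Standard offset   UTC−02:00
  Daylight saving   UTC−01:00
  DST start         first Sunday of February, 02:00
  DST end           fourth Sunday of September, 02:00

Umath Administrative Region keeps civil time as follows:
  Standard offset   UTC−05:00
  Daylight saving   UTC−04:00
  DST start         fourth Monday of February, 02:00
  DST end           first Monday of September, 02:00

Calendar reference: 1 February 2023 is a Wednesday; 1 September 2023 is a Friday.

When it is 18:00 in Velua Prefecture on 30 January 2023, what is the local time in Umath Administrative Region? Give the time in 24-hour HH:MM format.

15:00

1 February 2023 is a Wednesday, so the first Sunday is February 5.
1 September 2023 is a Friday, so the first Sunday is September 3 and the fourth is September 24.
30 January 2023 does not fall between 5 February and 24 September, so daylight saving is not in effect and Velua Prefecture is at UTC−02:00.
18:00 Velua Prefecture + 2h = 20:00 UTC.
1 February 2023 is a Wednesday, so the first Monday is February 6 and the fourth is February 27.
1 September 2023 is a Friday, so the first Monday is September 4.
At the standard offset (UTC−05:00), 20:00 UTC − 5h = 15:00 Umath Administrative Region standard time.
Daylight saving runs 27 February – 4 September; the standard-time date in Umath Administrative Region, 30 January 2023, is outside that window, so Umath Administrative Region is on standard time at UTC−05:00.
20:00 UTC − 5h = 15:00 Umath Administrative Region.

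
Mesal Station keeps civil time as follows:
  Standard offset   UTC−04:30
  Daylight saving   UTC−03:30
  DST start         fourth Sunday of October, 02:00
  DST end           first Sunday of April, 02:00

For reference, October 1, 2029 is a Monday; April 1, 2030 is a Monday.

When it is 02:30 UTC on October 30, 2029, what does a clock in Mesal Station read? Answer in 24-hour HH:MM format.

1 October 2029 is a Monday, so the first Sunday is October 7 and the fourth is October 28.
1 April 2030 is a Monday, so the first Sunday is April 7.
At the standard offset (UTC−04:30), 02:30 UTC − 4h30m = 22:00 Mesal Station standard time (rolling into the previous day, 29 October 2029).
The standard-time date in Mesal Station, October 29, 2029, falls between 28 October 2029 and 7 April 2030, so daylight saving is in effect and Mesal Station is at UTC−03:30.
02:30 UTC − 3h30m = 23:00 local (rolling into the previous day, 29 October 2029).

23:00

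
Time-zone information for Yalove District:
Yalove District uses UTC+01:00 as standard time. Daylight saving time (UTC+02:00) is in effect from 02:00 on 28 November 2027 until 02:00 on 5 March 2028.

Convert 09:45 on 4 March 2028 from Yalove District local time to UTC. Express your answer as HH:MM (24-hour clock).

4 March 2028 falls between 28 November 2027 and 5 March 2028, so daylight saving is in effect and Yalove District is at UTC+02:00.
09:45 local − 2h = 07:45 UTC.

07:45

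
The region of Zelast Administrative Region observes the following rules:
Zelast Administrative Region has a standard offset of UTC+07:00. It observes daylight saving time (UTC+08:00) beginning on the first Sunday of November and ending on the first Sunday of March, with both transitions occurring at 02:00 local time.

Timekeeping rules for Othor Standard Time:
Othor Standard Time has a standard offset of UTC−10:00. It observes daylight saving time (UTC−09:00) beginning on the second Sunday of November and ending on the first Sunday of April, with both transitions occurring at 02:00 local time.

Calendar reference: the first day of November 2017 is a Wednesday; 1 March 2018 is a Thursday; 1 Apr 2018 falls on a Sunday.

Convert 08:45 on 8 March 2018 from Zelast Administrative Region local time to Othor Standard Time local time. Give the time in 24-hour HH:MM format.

16:45

1 November 2017 is a Wednesday, so the first Sunday is November 5.
1 March 2018 is a Thursday, so the first Sunday is March 4.
8 March 2018 is outside the daylight-saving period (5 November 2017 – 4 March 2018), so Zelast Administrative Region is on standard time, UTC+07:00.
08:45 Zelast Administrative Region − 7h = 01:45 UTC.
1 November 2017 is a Wednesday, so the first Sunday is November 5 and the second is November 12.
1 April 2018 is a Sunday, so the first Sunday is April 1.
At the standard offset (UTC−10:00), 01:45 UTC − 10h = 15:45 Othor Standard Time standard time (rolling into the previous day, 7 March 2018).
Daylight saving runs 12 November 2017 – 1 April 2018; the standard-time date in Othor Standard Time, 7 March 2018, is inside that window, so Othor Standard Time is at UTC−09:00.
01:45 UTC − 9h = 16:45 Othor Standard Time (rolling into the previous day, 7 March 2018).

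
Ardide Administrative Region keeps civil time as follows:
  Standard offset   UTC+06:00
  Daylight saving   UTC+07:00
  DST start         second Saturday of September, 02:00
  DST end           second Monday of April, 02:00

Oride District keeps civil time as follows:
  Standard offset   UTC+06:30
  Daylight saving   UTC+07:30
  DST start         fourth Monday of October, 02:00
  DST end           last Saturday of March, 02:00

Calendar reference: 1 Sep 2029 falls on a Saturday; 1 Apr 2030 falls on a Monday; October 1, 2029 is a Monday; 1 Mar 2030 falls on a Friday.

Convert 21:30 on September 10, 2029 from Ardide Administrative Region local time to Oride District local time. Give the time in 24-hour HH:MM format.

21:00

1 September 2029 is a Saturday, so the first Saturday is September 1 and the second is September 8.
1 April 2030 is a Monday, so the first Monday is April 1 and the second is April 8.
September 10, 2029 lies within the daylight-saving period (8 September 2029 – 8 April 2030), so Ardide Administrative Region is on daylight time, UTC+07:00.
21:30 Ardide Administrative Region − 7h = 14:30 UTC.
1 October 2029 is a Monday, so the first Monday is October 1 and the fourth is October 22.
1 March 2030 is a Friday, so Saturdays fall on 2, 9, 16, 23, 30; the last is March 30.
At the standard offset (UTC+06:30), 14:30 UTC + 6h30m = 21:00 Oride District standard time.
The standard-time date in Oride District, September 10, 2029, is outside the daylight-saving period (22 October 2029 – 30 March 2030), so Oride District is on standard time, UTC+06:30.
14:30 UTC + 6h30m = 21:00 Oride District.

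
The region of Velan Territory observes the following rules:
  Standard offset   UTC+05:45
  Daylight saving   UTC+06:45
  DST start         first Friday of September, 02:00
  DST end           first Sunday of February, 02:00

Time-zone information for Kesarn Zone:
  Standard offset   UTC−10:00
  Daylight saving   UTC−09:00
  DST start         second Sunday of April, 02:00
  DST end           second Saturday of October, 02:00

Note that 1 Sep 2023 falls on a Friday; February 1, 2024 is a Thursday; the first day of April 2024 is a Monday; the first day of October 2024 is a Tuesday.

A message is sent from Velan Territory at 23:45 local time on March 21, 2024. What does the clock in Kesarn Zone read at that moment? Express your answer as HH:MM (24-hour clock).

1 September 2023 is a Friday, so the first Friday is September 1.
1 February 2024 is a Thursday, so the first Sunday is February 4.
March 21, 2024 is outside the daylight-saving period (1 September 2023 – 4 February 2024), so Velan Territory is on standard time, UTC+05:45.
23:45 Velan Territory − 5h45m = 18:00 UTC.
1 April 2024 is a Monday, so the first Sunday is April 7 and the second is April 14.
1 October 2024 is a Tuesday, so the first Saturday is October 5 and the second is October 12.
At the standard offset (UTC−10:00), 18:00 UTC − 10h = 08:00 Kesarn Zone standard time.
Daylight saving runs 14 April – 12 October; the standard-time date in Kesarn Zone, March 21, 2024, is outside that window, so Kesarn Zone is on standard time at UTC−10:00.
18:00 UTC − 10h = 08:00 Kesarn Zone.

08:00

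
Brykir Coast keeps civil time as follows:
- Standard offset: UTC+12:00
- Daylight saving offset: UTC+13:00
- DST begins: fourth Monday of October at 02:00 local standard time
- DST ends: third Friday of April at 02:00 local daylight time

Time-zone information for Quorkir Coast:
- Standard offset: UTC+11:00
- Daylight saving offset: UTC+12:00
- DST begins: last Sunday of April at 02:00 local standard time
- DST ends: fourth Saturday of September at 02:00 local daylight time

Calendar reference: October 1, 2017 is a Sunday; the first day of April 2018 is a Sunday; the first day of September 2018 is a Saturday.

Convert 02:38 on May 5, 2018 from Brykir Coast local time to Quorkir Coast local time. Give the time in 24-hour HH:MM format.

02:38

1 October 2017 is a Sunday, so the first Monday is October 2 and the fourth is October 23.
1 April 2018 is a Sunday, so the first Friday is April 6 and the third is April 20.
May 5, 2018 is outside the daylight-saving period (23 October 2017 – 20 April 2018), so Brykir Coast is on standard time, UTC+12:00.
02:38 Brykir Coast − 12h = 14:38 UTC (rolling into the previous day, 4 May 2018).
1 April 2018 is a Sunday, so Sundays fall on 1, 8, 15, 22, 29; the last is April 29.
1 September 2018 is a Saturday, so the first Saturday is September 1 and the fourth is September 22.
At the standard offset (UTC+11:00), 14:38 UTC + 11h = 01:38 Quorkir Coast standard time (rolling into the next day, 5 May 2018).
Daylight saving runs 29 April – 22 September; the standard-time date in Quorkir Coast, May 5, 2018, is inside that window, so Quorkir Coast is at UTC+12:00.
14:38 UTC + 12h = 02:38 Quorkir Coast (rolling into the next day, 5 May 2018).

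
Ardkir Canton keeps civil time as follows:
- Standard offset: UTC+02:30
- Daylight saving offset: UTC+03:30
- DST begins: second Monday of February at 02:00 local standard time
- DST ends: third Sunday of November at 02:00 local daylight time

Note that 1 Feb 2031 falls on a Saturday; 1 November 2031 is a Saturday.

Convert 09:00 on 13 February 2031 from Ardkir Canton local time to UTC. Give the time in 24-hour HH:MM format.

1 February 2031 is a Saturday, so the first Monday is February 3 and the second is February 10.
1 November 2031 is a Saturday, so the first Sunday is November 2 and the third is November 16.
Daylight saving runs 10 February – 16 November; 13 February 2031 is inside that window, so Ardkir Canton is at UTC+03:30.
09:00 local − 3h30m = 05:30 UTC.

05:30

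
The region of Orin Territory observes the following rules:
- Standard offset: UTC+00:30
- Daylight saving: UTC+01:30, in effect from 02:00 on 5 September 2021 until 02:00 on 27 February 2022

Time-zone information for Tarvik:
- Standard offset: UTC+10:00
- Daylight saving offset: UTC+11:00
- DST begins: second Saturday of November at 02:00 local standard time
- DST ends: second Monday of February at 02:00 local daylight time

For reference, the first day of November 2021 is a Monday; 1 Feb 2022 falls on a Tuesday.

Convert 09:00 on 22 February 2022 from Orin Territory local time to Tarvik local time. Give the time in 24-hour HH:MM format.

17:30

22 February 2022 lies within the daylight-saving period (5 September 2021 – 27 February 2022), so Orin Territory is on daylight time, UTC+01:30.
09:00 Orin Territory − 1h30m = 07:30 UTC.
1 November 2021 is a Monday, so the first Saturday is November 6 and the second is November 13.
1 February 2022 is a Tuesday, so the first Monday is February 7 and the second is February 14.
At the standard offset (UTC+10:00), 07:30 UTC + 10h = 17:30 Tarvik standard time.
The standard-time date in Tarvik, 22 February 2022, is outside the daylight-saving period (13 November 2021 – 14 February 2022), so Tarvik is on standard time, UTC+10:00.
07:30 UTC + 10h = 17:30 Tarvik.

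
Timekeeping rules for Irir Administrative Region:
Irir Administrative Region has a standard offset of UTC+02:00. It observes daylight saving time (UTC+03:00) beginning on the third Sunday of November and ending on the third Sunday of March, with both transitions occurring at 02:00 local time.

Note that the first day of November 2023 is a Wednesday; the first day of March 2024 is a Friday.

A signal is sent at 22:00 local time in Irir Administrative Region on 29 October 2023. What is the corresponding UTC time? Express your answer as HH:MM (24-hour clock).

20:00

1 November 2023 is a Wednesday, so the first Sunday is November 5 and the third is November 19.
1 March 2024 is a Friday, so the first Sunday is March 3 and the third is March 17.
29 October 2023 does not fall between 19 November 2023 and 17 March 2024, so daylight saving is not in effect and Irir Administrative Region is at UTC+02:00.
22:00 local − 2h = 20:00 UTC.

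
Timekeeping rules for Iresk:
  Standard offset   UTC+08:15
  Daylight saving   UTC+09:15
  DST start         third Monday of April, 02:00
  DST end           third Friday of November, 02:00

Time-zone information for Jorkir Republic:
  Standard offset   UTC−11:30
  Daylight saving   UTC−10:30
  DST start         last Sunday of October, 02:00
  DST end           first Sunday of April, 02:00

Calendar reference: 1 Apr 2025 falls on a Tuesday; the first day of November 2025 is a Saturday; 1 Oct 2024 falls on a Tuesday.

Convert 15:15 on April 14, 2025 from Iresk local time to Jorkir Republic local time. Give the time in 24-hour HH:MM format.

19:30

1 April 2025 is a Tuesday, so the first Monday is April 7 and the third is April 21.
1 November 2025 is a Saturday, so the first Friday is November 7 and the third is November 21.
April 14, 2025 does not fall between 21 April and 21 November, so daylight saving is not in effect and Iresk is at UTC+08:15.
15:15 Iresk − 8h15m = 07:00 UTC.
1 October 2024 is a Tuesday, so Sundays fall on 6, 13, 20, 27; the last is October 27.
1 April 2025 is a Tuesday, so the first Sunday is April 6.
At the standard offset (UTC−11:30), 07:00 UTC − 11h30m = 19:30 Jorkir Republic standard time (rolling into the previous day, 13 April 2025).
Daylight saving runs 27 October 2024 – 6 April 2025; the standard-time date in Jorkir Republic, April 13, 2025, is outside that window, so Jorkir Republic is on standard time at UTC−11:30.
07:00 UTC − 11h30m = 19:30 Jorkir Republic (rolling into the previous day, 13 April 2025).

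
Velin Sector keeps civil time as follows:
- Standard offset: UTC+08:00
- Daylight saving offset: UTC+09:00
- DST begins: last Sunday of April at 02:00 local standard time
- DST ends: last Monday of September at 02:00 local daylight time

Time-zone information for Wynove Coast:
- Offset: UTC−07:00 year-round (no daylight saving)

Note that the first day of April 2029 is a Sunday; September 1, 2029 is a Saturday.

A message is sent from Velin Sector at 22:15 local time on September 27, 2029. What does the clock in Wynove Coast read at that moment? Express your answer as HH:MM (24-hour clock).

1 April 2029 is a Sunday, so Sundays fall on 1, 8, 15, 22, 29; the last is April 29.
1 September 2029 is a Saturday, so Mondays fall on 3, 10, 17, 24; the last is September 24.
Daylight saving runs 29 April – 24 September; September 27, 2029 is outside that window, so Velin Sector is on standard time at UTC+08:00.
22:15 Velin Sector − 8h = 14:15 UTC.
Wynove Coast has no daylight saving, so its offset is UTC−07:00 year-round.
14:15 UTC − 7h = 07:15 Wynove Coast.

07:15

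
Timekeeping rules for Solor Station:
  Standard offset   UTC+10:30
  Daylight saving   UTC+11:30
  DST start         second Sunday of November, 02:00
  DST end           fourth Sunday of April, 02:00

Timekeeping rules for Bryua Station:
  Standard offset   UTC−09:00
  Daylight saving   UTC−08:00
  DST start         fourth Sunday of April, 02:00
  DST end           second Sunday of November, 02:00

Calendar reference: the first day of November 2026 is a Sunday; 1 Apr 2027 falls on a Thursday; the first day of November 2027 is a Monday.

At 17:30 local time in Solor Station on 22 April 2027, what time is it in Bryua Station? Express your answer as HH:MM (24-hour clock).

1 November 2026 is a Sunday, so the first Sunday is November 1 and the second is November 8.
1 April 2027 is a Thursday, so the first Sunday is April 4 and the fourth is April 25.
22 April 2027 falls between 8 November 2026 and 25 April 2027, so daylight saving is in effect and Solor Station is at UTC+11:30.
17:30 Solor Station − 11h30m = 06:00 UTC.
1 April 2027 is a Thursday, so the first Sunday is April 4 and the fourth is April 25.
1 November 2027 is a Monday, so the first Sunday is November 7 and the second is November 14.
At the standard offset (UTC−09:00), 06:00 UTC − 9h = 21:00 Bryua Station standard time (rolling into the previous day, 21 April 2027).
Daylight saving runs 25 April – 14 November; the standard-time date in Bryua Station, 21 April 2027, is outside that window, so Bryua Station is on standard time at UTC−09:00.
06:00 UTC − 9h = 21:00 Bryua Station (rolling into the previous day, 21 April 2027).

21:00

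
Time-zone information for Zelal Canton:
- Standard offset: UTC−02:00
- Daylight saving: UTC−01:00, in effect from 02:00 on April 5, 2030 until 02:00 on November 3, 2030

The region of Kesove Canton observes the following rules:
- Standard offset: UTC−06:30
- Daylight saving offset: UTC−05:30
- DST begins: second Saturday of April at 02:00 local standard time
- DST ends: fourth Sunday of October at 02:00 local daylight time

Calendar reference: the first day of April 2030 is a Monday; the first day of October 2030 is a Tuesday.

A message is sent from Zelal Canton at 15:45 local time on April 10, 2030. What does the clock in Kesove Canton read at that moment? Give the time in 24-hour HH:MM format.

April 10, 2030 lies within the daylight-saving period (5 April – 3 November), so Zelal Canton is on daylight time, UTC−01:00.
15:45 Zelal Canton + 1h = 16:45 UTC.
1 April 2030 is a Monday, so the first Saturday is April 6 and the second is April 13.
1 October 2030 is a Tuesday, so the first Sunday is October 6 and the fourth is October 27.
At the standard offset (UTC−06:30), 16:45 UTC − 6h30m = 10:15 Kesove Canton standard time.
Daylight saving runs 13 April – 27 October; the standard-time date in Kesove Canton, April 10, 2030, is outside that window, so Kesove Canton is on standard time at UTC−06:30.
16:45 UTC − 6h30m = 10:15 Kesove Canton.

10:15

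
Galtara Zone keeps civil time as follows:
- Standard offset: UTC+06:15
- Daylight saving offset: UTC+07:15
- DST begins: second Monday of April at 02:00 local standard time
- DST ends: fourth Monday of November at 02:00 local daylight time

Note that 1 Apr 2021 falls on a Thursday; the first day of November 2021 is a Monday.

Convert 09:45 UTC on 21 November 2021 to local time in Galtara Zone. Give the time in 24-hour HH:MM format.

17:00

1 April 2021 is a Thursday, so the first Monday is April 5 and the second is April 12.
1 November 2021 is a Monday, so the first Monday is November 1 and the fourth is November 22.
At the standard offset (UTC+06:15), 09:45 UTC + 6h15m = 16:00 Galtara Zone standard time.
The standard-time date in Galtara Zone, 21 November 2021, falls between 12 April and 22 November, so daylight saving is in effect and Galtara Zone is at UTC+07:15.
09:45 UTC + 7h15m = 17:00 local.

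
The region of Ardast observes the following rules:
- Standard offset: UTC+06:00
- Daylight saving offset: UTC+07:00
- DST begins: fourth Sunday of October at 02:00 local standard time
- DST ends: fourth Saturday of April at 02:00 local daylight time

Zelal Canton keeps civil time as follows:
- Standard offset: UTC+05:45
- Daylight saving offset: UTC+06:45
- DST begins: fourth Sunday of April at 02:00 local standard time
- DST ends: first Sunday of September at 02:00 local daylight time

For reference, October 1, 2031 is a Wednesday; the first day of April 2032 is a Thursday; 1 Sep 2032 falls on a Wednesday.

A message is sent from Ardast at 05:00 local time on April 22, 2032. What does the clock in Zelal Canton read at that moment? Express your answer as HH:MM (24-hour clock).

1 October 2031 is a Wednesday, so the first Sunday is October 5 and the fourth is October 26.
1 April 2032 is a Thursday, so the first Saturday is April 3 and the fourth is April 24.
Daylight saving runs 26 October 2031 – 24 April 2032; April 22, 2032 is inside that window, so Ardast is at UTC+07:00.
05:00 Ardast − 7h = 22:00 UTC (rolling into the previous day, 21 April 2032).
1 April 2032 is a Thursday, so the first Sunday is April 4 and the fourth is April 25.
1 September 2032 is a Wednesday, so the first Sunday is September 5.
At the standard offset (UTC+05:45), 22:00 UTC + 5h45m = 03:45 Zelal Canton standard time (rolling into the next day, 22 April 2032).
The standard-time date in Zelal Canton, April 22, 2032, does not fall between 25 April and 5 September, so daylight saving is not in effect and Zelal Canton is at UTC+05:45.
22:00 UTC + 5h45m = 03:45 Zelal Canton (rolling into the next day, 22 April 2032).

03:45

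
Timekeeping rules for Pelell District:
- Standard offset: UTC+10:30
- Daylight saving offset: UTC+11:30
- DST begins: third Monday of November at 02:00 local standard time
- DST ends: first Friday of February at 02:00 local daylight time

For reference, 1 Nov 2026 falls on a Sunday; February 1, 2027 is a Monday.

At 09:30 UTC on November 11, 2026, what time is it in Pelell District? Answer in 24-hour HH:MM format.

20:00

1 November 2026 is a Sunday, so the first Monday is November 2 and the third is November 16.
1 February 2027 is a Monday, so the first Friday is February 5.
At the standard offset (UTC+10:30), 09:30 UTC + 10h30m = 20:00 Pelell District standard time.
Daylight saving runs 16 November 2026 – 5 February 2027; the standard-time date in Pelell District, November 11, 2026, is outside that window, so Pelell District is on standard time at UTC+10:30.
09:30 UTC + 10h30m = 20:00 local.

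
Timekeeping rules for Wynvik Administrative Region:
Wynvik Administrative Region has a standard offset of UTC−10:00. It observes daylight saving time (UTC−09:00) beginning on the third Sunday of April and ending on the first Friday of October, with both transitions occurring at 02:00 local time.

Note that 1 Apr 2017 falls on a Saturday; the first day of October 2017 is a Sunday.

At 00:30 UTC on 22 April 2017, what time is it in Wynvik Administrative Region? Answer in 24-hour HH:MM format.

15:30

1 April 2017 is a Saturday, so the first Sunday is April 2 and the third is April 16.
1 October 2017 is a Sunday, so the first Friday is October 6.
At the standard offset (UTC−10:00), 00:30 UTC − 10h = 14:30 Wynvik Administrative Region standard time (rolling into the previous day, 21 April 2017).
Daylight saving runs 16 April – 6 October; the standard-time date in Wynvik Administrative Region, 21 April 2017, is inside that window, so Wynvik Administrative Region is at UTC−09:00.
00:30 UTC − 9h = 15:30 local (rolling into the previous day, 21 April 2017).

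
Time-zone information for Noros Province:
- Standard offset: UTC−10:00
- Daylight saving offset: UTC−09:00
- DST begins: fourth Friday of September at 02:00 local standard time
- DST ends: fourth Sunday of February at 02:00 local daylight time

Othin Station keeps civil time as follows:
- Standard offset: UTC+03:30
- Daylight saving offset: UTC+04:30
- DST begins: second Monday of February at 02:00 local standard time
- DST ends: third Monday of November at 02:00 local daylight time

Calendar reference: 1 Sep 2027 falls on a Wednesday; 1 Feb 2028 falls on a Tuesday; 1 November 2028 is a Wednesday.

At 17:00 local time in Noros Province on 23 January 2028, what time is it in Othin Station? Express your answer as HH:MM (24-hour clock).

1 September 2027 is a Wednesday, so the first Friday is September 3 and the fourth is September 24.
1 February 2028 is a Tuesday, so the first Sunday is February 6 and the fourth is February 27.
23 January 2028 lies within the daylight-saving period (24 September 2027 – 27 February 2028), so Noros Province is on daylight time, UTC−09:00.
17:00 Noros Province + 9h = 02:00 UTC (rolling into the next day, 24 January 2028).
1 February 2028 is a Tuesday, so the first Monday is February 7 and the second is February 14.
1 November 2028 is a Wednesday, so the first Monday is November 6 and the third is November 20.
At the standard offset (UTC+03:30), 02:00 UTC + 3h30m = 05:30 Othin Station standard time.
Daylight saving runs 14 February – 20 November; the standard-time date in Othin Station, 24 January 2028, is outside that window, so Othin Station is on standard time at UTC+03:30.
02:00 UTC + 3h30m = 05:30 Othin Station.

05:30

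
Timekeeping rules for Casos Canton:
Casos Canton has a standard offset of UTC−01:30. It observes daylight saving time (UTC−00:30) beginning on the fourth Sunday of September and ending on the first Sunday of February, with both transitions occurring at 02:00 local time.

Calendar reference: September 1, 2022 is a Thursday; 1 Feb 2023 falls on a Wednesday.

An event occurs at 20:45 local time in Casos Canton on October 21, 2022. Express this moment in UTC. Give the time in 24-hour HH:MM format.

1 September 2022 is a Thursday, so the first Sunday is September 4 and the fourth is September 25.
1 February 2023 is a Wednesday, so the first Sunday is February 5.
October 21, 2022 falls between 25 September 2022 and 5 February 2023, so daylight saving is in effect and Casos Canton is at UTC−00:30.
20:45 local + 0h30m = 21:15 UTC.

21:15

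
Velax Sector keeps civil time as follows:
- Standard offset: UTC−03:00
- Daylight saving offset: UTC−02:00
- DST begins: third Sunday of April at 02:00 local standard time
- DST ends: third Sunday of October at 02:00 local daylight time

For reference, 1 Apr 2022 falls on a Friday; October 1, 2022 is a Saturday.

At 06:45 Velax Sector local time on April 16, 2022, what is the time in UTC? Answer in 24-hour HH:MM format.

1 April 2022 is a Friday, so the first Sunday is April 3 and the third is April 17.
1 October 2022 is a Saturday, so the first Sunday is October 2 and the third is October 16.
April 16, 2022 is outside the daylight-saving period (17 April – 16 October), so Velax Sector is on standard time, UTC−03:00.
06:45 local + 3h = 09:45 UTC.

09:45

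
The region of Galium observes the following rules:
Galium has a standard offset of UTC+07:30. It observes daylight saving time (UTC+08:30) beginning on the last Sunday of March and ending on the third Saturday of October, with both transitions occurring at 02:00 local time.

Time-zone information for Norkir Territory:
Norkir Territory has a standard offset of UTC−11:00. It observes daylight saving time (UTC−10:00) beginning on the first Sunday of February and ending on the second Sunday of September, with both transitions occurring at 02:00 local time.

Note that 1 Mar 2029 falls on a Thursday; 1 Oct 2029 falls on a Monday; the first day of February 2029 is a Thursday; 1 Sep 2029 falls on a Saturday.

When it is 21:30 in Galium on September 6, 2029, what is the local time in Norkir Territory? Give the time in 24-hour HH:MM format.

1 March 2029 is a Thursday, so Sundays fall on 4, 11, 18, 25; the last is March 25.
1 October 2029 is a Monday, so the first Saturday is October 6 and the third is October 20.
Daylight saving runs 25 March – 20 October; September 6, 2029 is inside that window, so Galium is at UTC+08:30.
21:30 Galium − 8h30m = 13:00 UTC.
1 February 2029 is a Thursday, so the first Sunday is February 4.
1 September 2029 is a Saturday, so the first Sunday is September 2 and the second is September 9.
At the standard offset (UTC−11:00), 13:00 UTC − 11h = 02:00 Norkir Territory standard time.
Daylight saving runs 4 February – 9 September; the standard-time date in Norkir Territory, September 6, 2029, is inside that window, so Norkir Territory is at UTC−10:00.
13:00 UTC − 10h = 03:00 Norkir Territory.

03:00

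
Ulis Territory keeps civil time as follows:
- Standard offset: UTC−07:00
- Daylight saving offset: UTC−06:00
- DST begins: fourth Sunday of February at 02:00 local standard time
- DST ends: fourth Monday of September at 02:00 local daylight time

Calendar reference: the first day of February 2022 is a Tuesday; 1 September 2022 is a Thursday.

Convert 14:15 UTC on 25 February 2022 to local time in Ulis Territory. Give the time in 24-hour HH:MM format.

07:15

1 February 2022 is a Tuesday, so the first Sunday is February 6 and the fourth is February 27.
1 September 2022 is a Thursday, so the first Monday is September 5 and the fourth is September 26.
At the standard offset (UTC−07:00), 14:15 UTC − 7h = 07:15 Ulis Territory standard time.
Daylight saving runs 27 February – 26 September; the standard-time date in Ulis Territory, 25 February 2022, is outside that window, so Ulis Territory is on standard time at UTC−07:00.
14:15 UTC − 7h = 07:15 local.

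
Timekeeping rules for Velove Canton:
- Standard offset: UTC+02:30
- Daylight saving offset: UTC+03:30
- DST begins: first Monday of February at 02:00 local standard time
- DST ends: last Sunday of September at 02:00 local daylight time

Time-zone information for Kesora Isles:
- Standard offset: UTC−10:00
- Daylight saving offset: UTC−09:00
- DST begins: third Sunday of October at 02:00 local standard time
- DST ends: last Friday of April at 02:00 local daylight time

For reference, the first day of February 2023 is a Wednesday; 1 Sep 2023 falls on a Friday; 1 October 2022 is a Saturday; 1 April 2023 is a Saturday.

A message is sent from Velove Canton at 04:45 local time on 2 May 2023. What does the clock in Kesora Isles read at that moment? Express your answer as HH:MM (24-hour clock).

15:15

1 February 2023 is a Wednesday, so the first Monday is February 6.
1 September 2023 is a Friday, so Sundays fall on 3, 10, 17, 24; the last is September 24.
2 May 2023 falls between 6 February and 24 September, so daylight saving is in effect and Velove Canton is at UTC+03:30.
04:45 Velove Canton − 3h30m = 01:15 UTC.
1 October 2022 is a Saturday, so the first Sunday is October 2 and the third is October 16.
1 April 2023 is a Saturday, so Fridays fall on 7, 14, 21, 28; the last is April 28.
At the standard offset (UTC−10:00), 01:15 UTC − 10h = 15:15 Kesora Isles standard time (rolling into the previous day, 1 May 2023).
The standard-time date in Kesora Isles, 1 May 2023, is outside the daylight-saving period (16 October 2022 – 28 April 2023), so Kesora Isles is on standard time, UTC−10:00.
01:15 UTC − 10h = 15:15 Kesora Isles (rolling into the previous day, 1 May 2023).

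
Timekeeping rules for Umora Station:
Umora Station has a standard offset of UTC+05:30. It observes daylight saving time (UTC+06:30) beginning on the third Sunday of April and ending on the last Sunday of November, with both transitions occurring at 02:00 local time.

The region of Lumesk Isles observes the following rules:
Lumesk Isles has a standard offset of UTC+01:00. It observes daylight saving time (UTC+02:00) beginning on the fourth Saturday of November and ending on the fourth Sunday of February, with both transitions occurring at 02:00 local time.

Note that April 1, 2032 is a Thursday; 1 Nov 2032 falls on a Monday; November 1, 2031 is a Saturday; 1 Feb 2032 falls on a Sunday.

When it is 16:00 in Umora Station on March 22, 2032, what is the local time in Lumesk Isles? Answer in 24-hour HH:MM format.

1 April 2032 is a Thursday, so the first Sunday is April 4 and the third is April 18.
1 November 2032 is a Monday, so Sundays fall on 7, 14, 21, 28; the last is November 28.
Daylight saving runs 18 April – 28 November; March 22, 2032 is outside that window, so Umora Station is on standard time at UTC+05:30.
16:00 Umora Station − 5h30m = 10:30 UTC.
1 November 2031 is a Saturday, so the first Saturday is November 1 and the fourth is November 22.
1 February 2032 is a Sunday, so the first Sunday is February 1 and the fourth is February 22.
At the standard offset (UTC+01:00), 10:30 UTC + 1h = 11:30 Lumesk Isles standard time.
The standard-time date in Lumesk Isles, March 22, 2032, is outside the daylight-saving period (22 November 2031 – 22 February 2032), so Lumesk Isles is on standard time, UTC+01:00.
10:30 UTC + 1h = 11:30 Lumesk Isles.

11:30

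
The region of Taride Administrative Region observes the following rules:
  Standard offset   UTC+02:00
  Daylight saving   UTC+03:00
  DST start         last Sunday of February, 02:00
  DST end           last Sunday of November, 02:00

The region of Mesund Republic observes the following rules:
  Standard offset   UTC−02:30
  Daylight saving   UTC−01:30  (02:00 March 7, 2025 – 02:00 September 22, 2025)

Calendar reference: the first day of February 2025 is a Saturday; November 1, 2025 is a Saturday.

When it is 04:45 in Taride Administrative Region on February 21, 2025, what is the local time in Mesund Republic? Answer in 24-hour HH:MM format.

00:15

1 February 2025 is a Saturday, so Sundays fall on 2, 9, 16, 23; the last is February 23.
1 November 2025 is a Saturday, so Sundays fall on 2, 9, 16, 23, 30; the last is November 30.
Daylight saving runs 23 February – 30 November; February 21, 2025 is outside that window, so Taride Administrative Region is on standard time at UTC+02:00.
04:45 Taride Administrative Region − 2h = 02:45 UTC.
At the standard offset (UTC−02:30), 02:45 UTC − 2h30m = 00:15 Mesund Republic standard time.
The standard-time date in Mesund Republic, February 21, 2025, is outside the daylight-saving period (7 March – 22 September), so Mesund Republic is on standard time, UTC−02:30.
02:45 UTC − 2h30m = 00:15 Mesund Republic.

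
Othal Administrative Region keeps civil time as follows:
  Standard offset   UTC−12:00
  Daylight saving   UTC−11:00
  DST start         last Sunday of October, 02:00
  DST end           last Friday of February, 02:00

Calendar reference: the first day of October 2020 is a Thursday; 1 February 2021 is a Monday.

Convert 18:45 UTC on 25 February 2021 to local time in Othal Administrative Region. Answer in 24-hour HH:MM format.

1 October 2020 is a Thursday, so Sundays fall on 4, 11, 18, 25; the last is October 25.
1 February 2021 is a Monday, so Fridays fall on 5, 12, 19, 26; the last is February 26.
At the standard offset (UTC−12:00), 18:45 UTC − 12h = 06:45 Othal Administrative Region standard time.
The standard-time date in Othal Administrative Region, 25 February 2021, falls between 25 October 2020 and 26 February 2021, so daylight saving is in effect and Othal Administrative Region is at UTC−11:00.
18:45 UTC − 11h = 07:45 local.

07:45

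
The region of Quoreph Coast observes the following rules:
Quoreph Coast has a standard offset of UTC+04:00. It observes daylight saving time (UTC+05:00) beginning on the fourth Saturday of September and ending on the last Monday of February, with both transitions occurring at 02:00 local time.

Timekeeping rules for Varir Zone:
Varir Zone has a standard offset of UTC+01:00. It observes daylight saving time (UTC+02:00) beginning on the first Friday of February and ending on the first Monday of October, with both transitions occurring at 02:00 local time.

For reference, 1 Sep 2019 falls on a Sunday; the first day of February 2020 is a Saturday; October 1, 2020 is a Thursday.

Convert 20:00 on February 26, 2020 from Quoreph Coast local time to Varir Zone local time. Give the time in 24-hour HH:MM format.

1 September 2019 is a Sunday, so the first Saturday is September 7 and the fourth is September 28.
1 February 2020 is a Saturday, so Mondays fall on 3, 10, 17, 24; the last is February 24.
February 26, 2020 is outside the daylight-saving period (28 September 2019 – 24 February 2020), so Quoreph Coast is on standard time, UTC+04:00.
20:00 Quoreph Coast − 4h = 16:00 UTC.
1 February 2020 is a Saturday, so the first Friday is February 7.
1 October 2020 is a Thursday, so the first Monday is October 5.
At the standard offset (UTC+01:00), 16:00 UTC + 1h = 17:00 Varir Zone standard time.
The standard-time date in Varir Zone, February 26, 2020, falls between 7 February and 5 October, so daylight saving is in effect and Varir Zone is at UTC+02:00.
16:00 UTC + 2h = 18:00 Varir Zone.

18:00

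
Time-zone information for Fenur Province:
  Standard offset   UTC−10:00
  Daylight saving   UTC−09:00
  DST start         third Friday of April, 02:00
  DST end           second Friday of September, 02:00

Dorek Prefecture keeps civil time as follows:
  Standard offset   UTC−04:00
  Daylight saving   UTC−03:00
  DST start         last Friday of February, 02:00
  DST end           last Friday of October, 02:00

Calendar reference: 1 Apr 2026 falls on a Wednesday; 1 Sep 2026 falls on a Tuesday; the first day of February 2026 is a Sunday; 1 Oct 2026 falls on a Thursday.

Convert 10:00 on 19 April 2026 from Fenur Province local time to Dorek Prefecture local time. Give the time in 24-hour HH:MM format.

1 April 2026 is a Wednesday, so the first Friday is April 3 and the third is April 17.
1 September 2026 is a Tuesday, so the first Friday is September 4 and the second is September 11.
19 April 2026 falls between 17 April and 11 September, so daylight saving is in effect and Fenur Province is at UTC−09:00.
10:00 Fenur Province + 9h = 19:00 UTC.
1 February 2026 is a Sunday, so Fridays fall on 6, 13, 20, 27; the last is February 27.
1 October 2026 is a Thursday, so Fridays fall on 2, 9, 16, 23, 30; the last is October 30.
At the standard offset (UTC−04:00), 19:00 UTC − 4h = 15:00 Dorek Prefecture standard time.
Daylight saving runs 27 February – 30 October; the standard-time date in Dorek Prefecture, 19 April 2026, is inside that window, so Dorek Prefecture is at UTC−03:00.
19:00 UTC − 3h = 16:00 Dorek Prefecture.

16:00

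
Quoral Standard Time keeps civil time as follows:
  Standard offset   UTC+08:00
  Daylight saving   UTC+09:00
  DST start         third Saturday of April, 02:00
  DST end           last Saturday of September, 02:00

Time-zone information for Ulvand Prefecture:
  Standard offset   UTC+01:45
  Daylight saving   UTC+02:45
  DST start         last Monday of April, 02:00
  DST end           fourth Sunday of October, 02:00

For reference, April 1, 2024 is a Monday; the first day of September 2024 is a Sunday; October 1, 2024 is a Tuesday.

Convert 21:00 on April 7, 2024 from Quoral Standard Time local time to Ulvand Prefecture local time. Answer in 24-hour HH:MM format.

1 April 2024 is a Monday, so the first Saturday is April 6 and the third is April 20.
1 September 2024 is a Sunday, so Saturdays fall on 7, 14, 21, 28; the last is September 28.
Daylight saving runs 20 April – 28 September; April 7, 2024 is outside that window, so Quoral Standard Time is on standard time at UTC+08:00.
21:00 Quoral Standard Time − 8h = 13:00 UTC.
1 April 2024 is a Monday, so Mondays fall on 1, 8, 15, 22, 29; the last is April 29.
1 October 2024 is a Tuesday, so the first Sunday is October 6 and the fourth is October 27.
At the standard offset (UTC+01:45), 13:00 UTC + 1h45m = 14:45 Ulvand Prefecture standard time.
The standard-time date in Ulvand Prefecture, April 7, 2024, is outside the daylight-saving period (29 April – 27 October), so Ulvand Prefecture is on standard time, UTC+01:45.
13:00 UTC + 1h45m = 14:45 Ulvand Prefecture.

14:45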